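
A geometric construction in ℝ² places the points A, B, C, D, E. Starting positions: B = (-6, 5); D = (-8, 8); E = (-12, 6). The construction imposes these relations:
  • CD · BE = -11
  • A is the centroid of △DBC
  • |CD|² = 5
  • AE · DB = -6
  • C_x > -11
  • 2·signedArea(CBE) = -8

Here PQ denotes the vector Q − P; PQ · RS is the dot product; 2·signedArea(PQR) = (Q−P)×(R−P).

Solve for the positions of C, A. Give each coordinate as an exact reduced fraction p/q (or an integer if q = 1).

A = (-8, 20/3)
C = (-10, 7)

1. C_x = -10  [2·signedArea(CBE) = -8 ∩ CD · BE = -11]
2. C_y = 7  [2·signedArea(CBE) = -8 ∩ CD · BE = -11]
   → C = (-10, 7)
3. A_x = -8  [A is the centroid of △DBC]
4. A_y = 20/3  [A is the centroid of △DBC]
   → A = (-8, 20/3)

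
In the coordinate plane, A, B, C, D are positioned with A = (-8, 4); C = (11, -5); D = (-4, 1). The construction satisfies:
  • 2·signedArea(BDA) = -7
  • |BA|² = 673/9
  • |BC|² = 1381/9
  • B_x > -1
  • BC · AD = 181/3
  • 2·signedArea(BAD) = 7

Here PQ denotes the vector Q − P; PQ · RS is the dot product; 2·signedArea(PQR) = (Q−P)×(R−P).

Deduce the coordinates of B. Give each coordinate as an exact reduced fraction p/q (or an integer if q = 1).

B = (-1/3, 0)

1. B_x = -1/3  [2·signedArea(BAD) = 7 ∩ BC · AD = 181/3]
2. B_y = 0  [2·signedArea(BAD) = 7 ∩ BC · AD = 181/3]
   → B = (-1/3, 0)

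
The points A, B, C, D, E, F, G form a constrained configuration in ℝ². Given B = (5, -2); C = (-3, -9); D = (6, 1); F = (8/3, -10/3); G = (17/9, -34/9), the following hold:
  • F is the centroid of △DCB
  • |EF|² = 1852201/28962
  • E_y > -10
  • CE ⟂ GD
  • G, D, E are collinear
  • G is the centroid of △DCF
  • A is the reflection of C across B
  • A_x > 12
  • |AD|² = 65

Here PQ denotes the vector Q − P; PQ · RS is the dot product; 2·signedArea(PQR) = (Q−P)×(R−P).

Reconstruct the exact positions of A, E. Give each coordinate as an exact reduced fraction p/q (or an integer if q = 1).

A = (13, 5)
E = (-8923/3218, -29591/3218)

1. A_x = 13  [A is the reflection of C across B]
2. A_y = 5  [A is the reflection of C across B]
   → A = (13, 5)
3. E_x = -8923/3218  [G, D, E are collinear ∩ CE ⟂ GD]
4. E_y = -29591/3218  [G, D, E are collinear ∩ CE ⟂ GD]
   → E = (-8923/3218, -29591/3218)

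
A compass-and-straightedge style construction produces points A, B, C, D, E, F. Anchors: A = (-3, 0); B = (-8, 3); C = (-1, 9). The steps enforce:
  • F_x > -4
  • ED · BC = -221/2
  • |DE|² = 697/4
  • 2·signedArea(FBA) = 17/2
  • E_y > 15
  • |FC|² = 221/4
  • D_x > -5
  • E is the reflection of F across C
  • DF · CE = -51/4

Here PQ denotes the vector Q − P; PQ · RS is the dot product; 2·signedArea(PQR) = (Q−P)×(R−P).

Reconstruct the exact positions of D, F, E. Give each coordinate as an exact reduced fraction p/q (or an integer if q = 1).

D = (-4, 4)
E = (3/2, 16)
F = (-7/2, 2)

1. F_x = -7/2  [line 3·x + 5·y + 1/2 = 0 ∩ |FC|² = 221/4]
2. F_y = 2  [line 3·x + 5·y + 1/2 = 0 ∩ |FC|² = 221/4]
   → F = (-7/2, 2)
3. E_x = 3/2  [E is the reflection of F across C]
4. E_y = 16  [E is the reflection of F across C]
   → E = (3/2, 16)
5. D_x = -4  [DF · CE = -51/4 ∩ ED · BC = -221/2]
6. D_y = 4  [DF · CE = -51/4 ∩ ED · BC = -221/2]
   → D = (-4, 4)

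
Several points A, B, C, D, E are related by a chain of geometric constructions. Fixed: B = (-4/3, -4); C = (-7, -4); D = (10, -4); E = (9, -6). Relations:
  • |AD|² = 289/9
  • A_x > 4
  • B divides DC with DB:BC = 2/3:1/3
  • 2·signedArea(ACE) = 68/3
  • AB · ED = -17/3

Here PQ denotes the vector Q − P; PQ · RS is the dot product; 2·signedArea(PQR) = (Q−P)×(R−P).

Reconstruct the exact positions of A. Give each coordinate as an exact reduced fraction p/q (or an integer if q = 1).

1. A_x = 13/3  [2·signedArea(ACE) = 68/3 ∩ AB · ED = -17/3]
2. A_y = -4  [2·signedArea(ACE) = 68/3 ∩ AB · ED = -17/3]
   → A = (13/3, -4)

A = (13/3, -4)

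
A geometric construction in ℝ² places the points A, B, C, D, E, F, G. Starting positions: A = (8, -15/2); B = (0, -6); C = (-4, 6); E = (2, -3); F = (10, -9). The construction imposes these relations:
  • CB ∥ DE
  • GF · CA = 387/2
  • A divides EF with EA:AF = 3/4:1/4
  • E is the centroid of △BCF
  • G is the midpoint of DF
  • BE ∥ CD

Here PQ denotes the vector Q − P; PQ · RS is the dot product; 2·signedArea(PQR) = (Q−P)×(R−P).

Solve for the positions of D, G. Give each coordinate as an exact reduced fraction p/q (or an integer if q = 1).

1. D_x = -2  [CB ∥ DE ∩ BE ∥ CD]
2. D_y = 9  [CB ∥ DE ∩ BE ∥ CD]
   → D = (-2, 9)
3. G_x = 4  [G is the midpoint of DF]
4. G_y = 0  [G is the midpoint of DF]
   → G = (4, 0)

D = (-2, 9)
G = (4, 0)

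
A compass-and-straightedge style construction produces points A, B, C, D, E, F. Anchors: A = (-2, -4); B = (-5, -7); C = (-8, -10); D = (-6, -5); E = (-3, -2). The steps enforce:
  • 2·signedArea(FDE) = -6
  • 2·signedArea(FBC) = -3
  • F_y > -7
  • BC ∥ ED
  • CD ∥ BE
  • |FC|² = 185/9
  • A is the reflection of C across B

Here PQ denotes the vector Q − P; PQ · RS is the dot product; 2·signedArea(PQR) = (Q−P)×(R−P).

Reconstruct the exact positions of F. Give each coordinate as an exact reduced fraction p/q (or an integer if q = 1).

F = (-16/3, -19/3)

1. F_x = -16/3  [line -3·x + 3·y + 3 = 0 ∩ |FC|² = 185/9]
2. F_y = -19/3  [line -3·x + 3·y + 3 = 0 ∩ |FC|² = 185/9]
   → F = (-16/3, -19/3)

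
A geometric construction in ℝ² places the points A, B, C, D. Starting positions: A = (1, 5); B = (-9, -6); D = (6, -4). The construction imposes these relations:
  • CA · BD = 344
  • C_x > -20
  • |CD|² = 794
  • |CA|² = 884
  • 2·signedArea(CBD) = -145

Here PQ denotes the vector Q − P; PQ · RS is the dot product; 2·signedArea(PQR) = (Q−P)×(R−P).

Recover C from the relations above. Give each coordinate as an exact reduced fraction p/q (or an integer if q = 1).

C = (-19, -17)

1. C_x = -19  [2·signedArea(CBD) = -145 ∩ CA · BD = 344]
2. C_y = -17  [2·signedArea(CBD) = -145 ∩ CA · BD = 344]
   → C = (-19, -17)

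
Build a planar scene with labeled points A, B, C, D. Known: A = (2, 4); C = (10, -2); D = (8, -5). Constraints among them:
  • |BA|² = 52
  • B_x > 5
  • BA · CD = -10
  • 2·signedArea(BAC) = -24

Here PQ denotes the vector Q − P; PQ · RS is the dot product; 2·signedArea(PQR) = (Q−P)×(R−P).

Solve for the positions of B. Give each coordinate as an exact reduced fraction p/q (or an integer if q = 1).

1. B_x = 6  [BA · CD = -10 ∩ 2·signedArea(BAC) = -24]
2. B_y = -2  [BA · CD = -10 ∩ 2·signedArea(BAC) = -24]
   → B = (6, -2)

B = (6, -2)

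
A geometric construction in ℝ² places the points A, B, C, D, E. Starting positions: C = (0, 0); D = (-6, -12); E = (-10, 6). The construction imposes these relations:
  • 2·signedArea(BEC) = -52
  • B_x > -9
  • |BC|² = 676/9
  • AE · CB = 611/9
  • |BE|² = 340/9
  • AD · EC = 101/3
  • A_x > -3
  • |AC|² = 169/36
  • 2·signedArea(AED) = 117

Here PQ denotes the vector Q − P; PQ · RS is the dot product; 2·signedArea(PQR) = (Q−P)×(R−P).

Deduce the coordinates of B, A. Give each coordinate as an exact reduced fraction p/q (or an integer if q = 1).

A = (-13/6, 0)
B = (-26/3, 0)

1. B_x = -26/3  [line 6·x + 10·y + 52 = 0 ∩ |BE|² = 340/9]
2. B_y = 0  [line 6·x + 10·y + 52 = 0 ∩ |BE|² = 340/9]
   → B = (-26/3, 0)
3. A_x = -13/6  [2·signedArea(AED) = 117 ∩ AD · EC = 101/3]
4. A_y = 0  [2·signedArea(AED) = 117 ∩ AD · EC = 101/3]
   → A = (-13/6, 0)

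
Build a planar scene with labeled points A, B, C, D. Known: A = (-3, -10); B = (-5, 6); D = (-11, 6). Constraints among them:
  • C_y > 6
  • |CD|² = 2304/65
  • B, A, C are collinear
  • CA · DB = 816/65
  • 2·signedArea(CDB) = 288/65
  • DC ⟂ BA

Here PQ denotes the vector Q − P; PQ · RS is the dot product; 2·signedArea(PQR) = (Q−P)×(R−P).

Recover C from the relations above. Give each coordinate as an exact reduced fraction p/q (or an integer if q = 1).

C = (-331/65, 438/65)

1. C_x = -331/65  [B, A, C are collinear ∩ DC ⟂ BA]
2. C_y = 438/65  [B, A, C are collinear ∩ DC ⟂ BA]
   → C = (-331/65, 438/65)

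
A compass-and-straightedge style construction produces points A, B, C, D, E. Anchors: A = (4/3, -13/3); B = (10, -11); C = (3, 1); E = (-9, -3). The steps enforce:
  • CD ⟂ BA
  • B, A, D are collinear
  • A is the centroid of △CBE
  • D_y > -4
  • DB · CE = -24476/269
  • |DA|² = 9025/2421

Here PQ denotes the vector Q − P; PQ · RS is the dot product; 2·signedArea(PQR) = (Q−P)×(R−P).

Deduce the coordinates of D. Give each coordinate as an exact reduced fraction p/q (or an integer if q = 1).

D = (-53/269, -849/269)

1. D_x = -53/269  [B, A, D are collinear ∩ CD ⟂ BA]
2. D_y = -849/269  [B, A, D are collinear ∩ CD ⟂ BA]
   → D = (-53/269, -849/269)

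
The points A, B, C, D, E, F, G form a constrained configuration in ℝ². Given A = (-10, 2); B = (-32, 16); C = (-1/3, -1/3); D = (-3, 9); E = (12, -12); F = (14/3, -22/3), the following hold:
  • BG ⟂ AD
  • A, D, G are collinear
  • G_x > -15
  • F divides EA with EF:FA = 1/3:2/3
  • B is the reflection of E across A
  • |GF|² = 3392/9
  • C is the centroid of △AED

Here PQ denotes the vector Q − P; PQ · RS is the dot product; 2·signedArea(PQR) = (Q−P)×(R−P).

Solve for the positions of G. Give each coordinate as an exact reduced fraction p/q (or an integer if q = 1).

1. G_x = -14  [A, D, G are collinear ∩ BG ⟂ AD]
2. G_y = -2  [A, D, G are collinear ∩ BG ⟂ AD]
   → G = (-14, -2)

G = (-14, -2)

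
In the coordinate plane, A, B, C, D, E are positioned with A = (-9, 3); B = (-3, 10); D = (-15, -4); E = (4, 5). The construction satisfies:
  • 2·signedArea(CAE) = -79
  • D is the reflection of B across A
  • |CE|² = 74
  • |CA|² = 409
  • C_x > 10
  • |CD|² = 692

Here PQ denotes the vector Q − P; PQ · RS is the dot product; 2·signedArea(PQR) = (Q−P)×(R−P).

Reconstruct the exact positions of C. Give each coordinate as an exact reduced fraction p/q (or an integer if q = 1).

1. C_x = 11  [line -2·x + 13·y + 22 = 0 ∩ |CD|² = 692]
2. C_y = 0  [line -2·x + 13·y + 22 = 0 ∩ |CD|² = 692]
   → C = (11, 0)

C = (11, 0)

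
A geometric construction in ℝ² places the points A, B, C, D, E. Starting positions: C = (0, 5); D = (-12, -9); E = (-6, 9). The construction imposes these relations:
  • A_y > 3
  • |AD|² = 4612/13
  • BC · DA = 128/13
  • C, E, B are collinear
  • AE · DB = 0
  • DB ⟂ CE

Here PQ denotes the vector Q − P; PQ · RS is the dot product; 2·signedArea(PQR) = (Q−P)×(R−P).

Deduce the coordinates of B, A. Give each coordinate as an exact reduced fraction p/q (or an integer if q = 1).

1. B_x = -24/13  [C, E, B are collinear ∩ DB ⟂ CE]
2. B_y = 81/13  [C, E, B are collinear ∩ DB ⟂ CE]
   → B = (-24/13, 81/13)
3. A_x = 24/13  [AE · DB = 0 ∩ BC · DA = 128/13]
4. A_y = 49/13  [AE · DB = 0 ∩ BC · DA = 128/13]
   → A = (24/13, 49/13)

A = (24/13, 49/13)
B = (-24/13, 81/13)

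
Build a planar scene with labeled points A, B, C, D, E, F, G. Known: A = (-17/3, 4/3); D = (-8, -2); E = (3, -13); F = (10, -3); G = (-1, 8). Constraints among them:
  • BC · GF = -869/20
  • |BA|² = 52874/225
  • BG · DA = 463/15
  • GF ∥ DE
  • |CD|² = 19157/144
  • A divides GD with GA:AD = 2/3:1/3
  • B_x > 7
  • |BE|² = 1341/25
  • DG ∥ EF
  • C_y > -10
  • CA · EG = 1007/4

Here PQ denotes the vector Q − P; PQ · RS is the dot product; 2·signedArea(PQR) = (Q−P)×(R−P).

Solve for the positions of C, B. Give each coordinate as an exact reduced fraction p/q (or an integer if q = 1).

1. C_x = 5/6  [line 4·x + -21·y + -2413/12 = 0 ∩ |CD|² = 19157/144]
2. C_y = -113/12  [line 4·x + -21·y + -2413/12 = 0 ∩ |CD|² = 19157/144]
   → C = (5/6, -113/12)
3. B_x = 36/5  [BC · GF = -869/20 ∩ BG · DA = 463/15]
4. B_y = -7  [BC · GF = -869/20 ∩ BG · DA = 463/15]
   → B = (36/5, -7)

B = (36/5, -7)
C = (5/6, -113/12)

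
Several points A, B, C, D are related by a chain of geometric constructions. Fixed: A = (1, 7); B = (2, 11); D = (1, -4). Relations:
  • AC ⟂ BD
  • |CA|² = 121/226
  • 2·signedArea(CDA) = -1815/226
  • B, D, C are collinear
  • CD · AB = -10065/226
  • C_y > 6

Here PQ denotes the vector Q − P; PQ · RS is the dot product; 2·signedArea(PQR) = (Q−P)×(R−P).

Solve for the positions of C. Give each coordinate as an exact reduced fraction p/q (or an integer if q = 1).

C = (391/226, 1571/226)

1. C_x = 391/226  [B, D, C are collinear ∩ AC ⟂ BD]
2. C_y = 1571/226  [B, D, C are collinear ∩ AC ⟂ BD]
   → C = (391/226, 1571/226)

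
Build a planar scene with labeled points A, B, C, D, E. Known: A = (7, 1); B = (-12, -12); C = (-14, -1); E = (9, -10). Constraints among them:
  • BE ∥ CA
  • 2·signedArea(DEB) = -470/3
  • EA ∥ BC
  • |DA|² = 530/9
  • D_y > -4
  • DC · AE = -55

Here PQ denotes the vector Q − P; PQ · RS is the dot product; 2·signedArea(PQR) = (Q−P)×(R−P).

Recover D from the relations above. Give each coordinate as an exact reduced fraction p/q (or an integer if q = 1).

1. D_x = 2/3  [2·signedArea(DEB) = -470/3 ∩ DC · AE = -55]
2. D_y = -10/3  [2·signedArea(DEB) = -470/3 ∩ DC · AE = -55]
   → D = (2/3, -10/3)

D = (2/3, -10/3)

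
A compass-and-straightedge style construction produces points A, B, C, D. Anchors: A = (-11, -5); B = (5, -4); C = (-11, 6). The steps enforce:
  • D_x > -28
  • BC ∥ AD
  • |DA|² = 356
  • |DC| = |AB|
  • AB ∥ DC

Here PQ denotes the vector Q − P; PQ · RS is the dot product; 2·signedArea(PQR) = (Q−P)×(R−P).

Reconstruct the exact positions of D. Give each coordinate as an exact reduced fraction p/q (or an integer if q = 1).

D = (-27, 5)

1. D_x = -27  [AB ∥ DC ∩ BC ∥ AD]
2. D_y = 5  [AB ∥ DC ∩ BC ∥ AD]
   → D = (-27, 5)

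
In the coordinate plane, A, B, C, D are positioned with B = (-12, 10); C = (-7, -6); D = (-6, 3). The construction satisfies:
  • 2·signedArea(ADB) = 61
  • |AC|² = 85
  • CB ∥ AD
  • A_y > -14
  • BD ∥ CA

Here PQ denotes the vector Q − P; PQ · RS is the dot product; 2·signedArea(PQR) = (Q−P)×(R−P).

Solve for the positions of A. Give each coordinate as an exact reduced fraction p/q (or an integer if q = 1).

A = (-1, -13)

1. A_x = -1  [CB ∥ AD ∩ BD ∥ CA]
2. A_y = -13  [CB ∥ AD ∩ BD ∥ CA]
   → A = (-1, -13)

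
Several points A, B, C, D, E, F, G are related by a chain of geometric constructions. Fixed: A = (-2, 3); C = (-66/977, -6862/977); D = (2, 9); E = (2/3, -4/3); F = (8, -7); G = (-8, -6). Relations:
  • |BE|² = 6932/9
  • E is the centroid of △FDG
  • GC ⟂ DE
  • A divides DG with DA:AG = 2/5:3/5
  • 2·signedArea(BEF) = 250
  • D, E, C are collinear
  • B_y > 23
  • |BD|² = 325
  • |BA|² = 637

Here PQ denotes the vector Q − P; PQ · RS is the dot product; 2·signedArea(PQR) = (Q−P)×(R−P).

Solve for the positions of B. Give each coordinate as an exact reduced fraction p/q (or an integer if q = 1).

B = (12, 24)

1. B_x = 12  [line 17/3·x + 22/3·y + -244 = 0 ∩ |BE|² = 6932/9]
2. B_y = 24  [line 17/3·x + 22/3·y + -244 = 0 ∩ |BE|² = 6932/9]
   → B = (12, 24)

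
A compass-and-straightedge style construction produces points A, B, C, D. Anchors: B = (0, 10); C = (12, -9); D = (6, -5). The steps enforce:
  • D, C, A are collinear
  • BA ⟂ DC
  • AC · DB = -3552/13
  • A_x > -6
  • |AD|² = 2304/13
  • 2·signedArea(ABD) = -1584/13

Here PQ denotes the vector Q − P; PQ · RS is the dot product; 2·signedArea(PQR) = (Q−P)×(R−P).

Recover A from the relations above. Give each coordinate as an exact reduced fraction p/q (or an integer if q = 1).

A = (-66/13, 31/13)

1. A_x = -66/13  [D, C, A are collinear ∩ BA ⟂ DC]
2. A_y = 31/13  [D, C, A are collinear ∩ BA ⟂ DC]
   → A = (-66/13, 31/13)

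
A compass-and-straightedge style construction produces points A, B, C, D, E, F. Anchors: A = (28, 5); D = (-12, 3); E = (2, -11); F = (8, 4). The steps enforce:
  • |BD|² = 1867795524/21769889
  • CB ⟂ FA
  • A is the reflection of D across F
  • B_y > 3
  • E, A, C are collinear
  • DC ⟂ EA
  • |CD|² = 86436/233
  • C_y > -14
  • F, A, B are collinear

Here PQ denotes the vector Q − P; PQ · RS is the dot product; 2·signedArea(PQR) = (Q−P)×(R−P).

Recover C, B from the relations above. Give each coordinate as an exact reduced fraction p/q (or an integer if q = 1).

1. C_x = -444/233  [E, A, C are collinear ∩ DC ⟂ EA]
2. C_y = -3123/233  [E, A, C are collinear ∩ DC ⟂ EA]
   → C = (-444/233, -3123/233)
3. B_x = -256836/93433  [F, A, B are collinear ∩ CB ⟂ FA]
4. B_y = 323517/93433  [F, A, B are collinear ∩ CB ⟂ FA]
   → B = (-256836/93433, 323517/93433)

B = (-256836/93433, 323517/93433)
C = (-444/233, -3123/233)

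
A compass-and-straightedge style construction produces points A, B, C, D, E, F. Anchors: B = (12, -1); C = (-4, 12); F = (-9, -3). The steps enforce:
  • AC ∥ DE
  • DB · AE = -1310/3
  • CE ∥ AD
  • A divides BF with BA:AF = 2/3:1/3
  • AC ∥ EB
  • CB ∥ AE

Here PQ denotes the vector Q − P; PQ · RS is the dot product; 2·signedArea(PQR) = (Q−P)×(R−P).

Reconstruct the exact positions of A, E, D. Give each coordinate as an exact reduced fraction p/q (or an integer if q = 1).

1. A_x = -2  [A divides BF with BA:AF = 2/3:1/3]
2. A_y = -7/3  [A divides BF with BA:AF = 2/3:1/3]
   → A = (-2, -7/3)
3. E_x = 14  [AC ∥ EB ∩ CB ∥ AE]
4. E_y = -46/3  [AC ∥ EB ∩ CB ∥ AE]
   → E = (14, -46/3)
5. D_x = 16  [AC ∥ DE ∩ CE ∥ AD]
6. D_y = -89/3  [AC ∥ DE ∩ CE ∥ AD]
   → D = (16, -89/3)

A = (-2, -7/3)
D = (16, -89/3)
E = (14, -46/3)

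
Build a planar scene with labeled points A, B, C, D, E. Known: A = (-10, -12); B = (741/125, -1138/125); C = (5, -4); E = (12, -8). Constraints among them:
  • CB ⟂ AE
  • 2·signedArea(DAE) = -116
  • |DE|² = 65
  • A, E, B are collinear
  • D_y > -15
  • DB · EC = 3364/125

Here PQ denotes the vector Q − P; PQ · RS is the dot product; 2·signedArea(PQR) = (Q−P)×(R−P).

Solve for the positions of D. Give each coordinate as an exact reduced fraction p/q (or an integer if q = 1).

D = (857/125, -1776/125)

1. D_x = 857/125  [2·signedArea(DAE) = -116 ∩ DB · EC = 3364/125]
2. D_y = -1776/125  [2·signedArea(DAE) = -116 ∩ DB · EC = 3364/125]
   → D = (857/125, -1776/125)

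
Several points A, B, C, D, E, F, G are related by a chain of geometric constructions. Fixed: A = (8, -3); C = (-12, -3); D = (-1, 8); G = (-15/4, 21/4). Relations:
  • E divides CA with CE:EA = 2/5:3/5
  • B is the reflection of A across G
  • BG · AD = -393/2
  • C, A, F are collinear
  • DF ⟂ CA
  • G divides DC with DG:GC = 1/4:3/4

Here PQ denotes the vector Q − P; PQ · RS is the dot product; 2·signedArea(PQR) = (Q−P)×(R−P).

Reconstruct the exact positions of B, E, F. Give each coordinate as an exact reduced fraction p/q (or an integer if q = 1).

B = (-31/2, 27/2)
E = (-4, -3)
F = (-1, -3)

1. B_x = -31/2  [B is the reflection of A across G]
2. B_y = 27/2  [B is the reflection of A across G]
   → B = (-31/2, 27/2)
3. E_x = -4  [E divides CA with CE:EA = 2/5:3/5]
4. E_y = -3  [E divides CA with CE:EA = 2/5:3/5]
   → E = (-4, -3)
5. F_x = -1  [C, A, F are collinear ∩ DF ⟂ CA]
6. F_y = -3  [C, A, F are collinear ∩ DF ⟂ CA]
   → F = (-1, -3)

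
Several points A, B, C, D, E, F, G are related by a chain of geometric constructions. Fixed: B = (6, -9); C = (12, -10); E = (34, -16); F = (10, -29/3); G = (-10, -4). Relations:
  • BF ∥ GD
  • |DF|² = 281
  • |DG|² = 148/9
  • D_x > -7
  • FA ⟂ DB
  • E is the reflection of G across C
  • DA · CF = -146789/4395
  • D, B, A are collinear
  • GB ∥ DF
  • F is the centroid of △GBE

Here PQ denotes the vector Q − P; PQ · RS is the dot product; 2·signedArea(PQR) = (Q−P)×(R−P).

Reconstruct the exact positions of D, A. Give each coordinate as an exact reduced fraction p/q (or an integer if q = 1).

A = (14286/1465, -45509/4395)
D = (-6, -14/3)

1. D_x = -6  [GB ∥ DF ∩ BF ∥ GD]
2. D_y = -14/3  [GB ∥ DF ∩ BF ∥ GD]
   → D = (-6, -14/3)
3. A_x = 14286/1465  [D, B, A are collinear ∩ FA ⟂ DB]
4. A_y = -45509/4395  [D, B, A are collinear ∩ FA ⟂ DB]
   → A = (14286/1465, -45509/4395)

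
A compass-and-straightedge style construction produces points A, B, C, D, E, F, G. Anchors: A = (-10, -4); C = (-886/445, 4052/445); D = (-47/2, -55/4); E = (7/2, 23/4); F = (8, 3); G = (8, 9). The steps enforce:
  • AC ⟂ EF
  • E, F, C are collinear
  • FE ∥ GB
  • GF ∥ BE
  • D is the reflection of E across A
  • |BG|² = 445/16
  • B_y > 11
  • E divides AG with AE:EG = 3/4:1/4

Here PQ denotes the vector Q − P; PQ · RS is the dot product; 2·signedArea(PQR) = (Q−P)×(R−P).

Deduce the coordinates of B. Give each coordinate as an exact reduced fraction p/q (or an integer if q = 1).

B = (7/2, 47/4)

1. B_x = 7/2  [GF ∥ BE ∩ FE ∥ GB]
2. B_y = 47/4  [GF ∥ BE ∩ FE ∥ GB]
   → B = (7/2, 47/4)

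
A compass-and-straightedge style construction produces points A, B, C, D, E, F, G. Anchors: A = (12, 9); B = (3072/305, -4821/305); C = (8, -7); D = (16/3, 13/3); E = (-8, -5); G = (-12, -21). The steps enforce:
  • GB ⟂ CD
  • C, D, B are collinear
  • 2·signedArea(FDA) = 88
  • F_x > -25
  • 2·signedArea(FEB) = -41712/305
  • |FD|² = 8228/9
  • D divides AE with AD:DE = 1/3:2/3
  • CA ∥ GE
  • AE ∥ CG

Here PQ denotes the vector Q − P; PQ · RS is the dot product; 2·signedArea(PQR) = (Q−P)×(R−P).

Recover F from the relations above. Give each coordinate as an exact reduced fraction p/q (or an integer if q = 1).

1. F_x = -24  [2·signedArea(FEB) = -41712/305 ∩ 2·signedArea(FDA) = 88]
2. F_y = -3  [2·signedArea(FEB) = -41712/305 ∩ 2·signedArea(FDA) = 88]
   → F = (-24, -3)

F = (-24, -3)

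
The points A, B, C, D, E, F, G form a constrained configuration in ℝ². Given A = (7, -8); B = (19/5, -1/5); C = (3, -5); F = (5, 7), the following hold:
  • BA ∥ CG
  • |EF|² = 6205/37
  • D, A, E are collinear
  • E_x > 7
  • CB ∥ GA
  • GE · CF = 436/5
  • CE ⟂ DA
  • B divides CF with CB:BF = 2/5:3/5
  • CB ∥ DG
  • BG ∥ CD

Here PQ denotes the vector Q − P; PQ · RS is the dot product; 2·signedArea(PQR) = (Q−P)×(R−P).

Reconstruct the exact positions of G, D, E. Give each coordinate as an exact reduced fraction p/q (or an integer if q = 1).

D = (27/5, -88/5)
E = (273/37, -212/37)
G = (31/5, -64/5)

1. G_x = 31/5  [CB ∥ GA ∩ BA ∥ CG]
2. G_y = -64/5  [CB ∥ GA ∩ BA ∥ CG]
   → G = (31/5, -64/5)
3. D_x = 27/5  [CB ∥ DG ∩ BG ∥ CD]
4. D_y = -88/5  [CB ∥ DG ∩ BG ∥ CD]
   → D = (27/5, -88/5)
5. E_x = 273/37  [D, A, E are collinear ∩ CE ⟂ DA]
6. E_y = -212/37  [D, A, E are collinear ∩ CE ⟂ DA]
   → E = (273/37, -212/37)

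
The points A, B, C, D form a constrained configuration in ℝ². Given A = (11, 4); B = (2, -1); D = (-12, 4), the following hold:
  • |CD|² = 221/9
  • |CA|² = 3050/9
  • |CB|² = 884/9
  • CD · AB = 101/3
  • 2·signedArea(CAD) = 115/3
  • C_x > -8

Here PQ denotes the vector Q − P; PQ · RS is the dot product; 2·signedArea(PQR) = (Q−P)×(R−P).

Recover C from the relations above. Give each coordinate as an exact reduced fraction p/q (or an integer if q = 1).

C = (-22/3, 7/3)

1. C_x = -22/3  [2·signedArea(CAD) = 115/3 ∩ CD · AB = 101/3]
2. C_y = 7/3  [2·signedArea(CAD) = 115/3 ∩ CD · AB = 101/3]
   → C = (-22/3, 7/3)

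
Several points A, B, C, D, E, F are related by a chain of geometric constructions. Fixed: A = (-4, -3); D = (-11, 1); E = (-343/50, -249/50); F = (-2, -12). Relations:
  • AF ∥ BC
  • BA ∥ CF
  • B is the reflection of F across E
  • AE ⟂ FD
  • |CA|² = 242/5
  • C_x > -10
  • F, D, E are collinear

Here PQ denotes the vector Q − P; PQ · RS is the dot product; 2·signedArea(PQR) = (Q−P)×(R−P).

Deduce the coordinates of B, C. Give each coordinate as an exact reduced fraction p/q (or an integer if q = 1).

B = (-293/25, 51/25)
C = (-243/25, -174/25)

1. B_x = -293/25  [B is the reflection of F across E]
2. B_y = 51/25  [B is the reflection of F across E]
   → B = (-293/25, 51/25)
3. C_x = -243/25  [BA ∥ CF ∩ AF ∥ BC]
4. C_y = -174/25  [BA ∥ CF ∩ AF ∥ BC]
   → C = (-243/25, -174/25)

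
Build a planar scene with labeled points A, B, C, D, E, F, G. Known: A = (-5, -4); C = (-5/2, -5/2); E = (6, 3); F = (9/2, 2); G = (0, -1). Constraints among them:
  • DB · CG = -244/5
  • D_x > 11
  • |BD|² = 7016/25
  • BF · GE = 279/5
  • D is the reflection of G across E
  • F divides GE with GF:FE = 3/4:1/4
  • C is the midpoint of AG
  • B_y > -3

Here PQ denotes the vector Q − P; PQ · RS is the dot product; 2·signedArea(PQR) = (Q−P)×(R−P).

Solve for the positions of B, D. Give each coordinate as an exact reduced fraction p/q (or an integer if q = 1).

1. D_x = 12  [D is the reflection of G across E]
2. D_y = 7  [D is the reflection of G across E]
   → D = (12, 7)
3. B_x = -2  [BF · GE = 279/5 ∩ DB · CG = -244/5]
4. B_y = -11/5  [BF · GE = 279/5 ∩ DB · CG = -244/5]
   → B = (-2, -11/5)

B = (-2, -11/5)
D = (12, 7)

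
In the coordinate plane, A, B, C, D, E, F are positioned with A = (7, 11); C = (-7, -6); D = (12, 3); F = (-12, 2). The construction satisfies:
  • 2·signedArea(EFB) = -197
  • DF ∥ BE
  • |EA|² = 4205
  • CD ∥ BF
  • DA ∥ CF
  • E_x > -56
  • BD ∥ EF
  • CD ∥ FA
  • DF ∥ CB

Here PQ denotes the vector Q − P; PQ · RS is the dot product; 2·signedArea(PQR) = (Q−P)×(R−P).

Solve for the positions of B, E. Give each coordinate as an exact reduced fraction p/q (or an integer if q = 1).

1. B_x = -31  [CD ∥ BF ∩ DF ∥ CB]
2. B_y = -7  [CD ∥ BF ∩ DF ∥ CB]
   → B = (-31, -7)
3. E_x = -55  [BD ∥ EF ∩ DF ∥ BE]
4. E_y = -8  [BD ∥ EF ∩ DF ∥ BE]
   → E = (-55, -8)

B = (-31, -7)
E = (-55, -8)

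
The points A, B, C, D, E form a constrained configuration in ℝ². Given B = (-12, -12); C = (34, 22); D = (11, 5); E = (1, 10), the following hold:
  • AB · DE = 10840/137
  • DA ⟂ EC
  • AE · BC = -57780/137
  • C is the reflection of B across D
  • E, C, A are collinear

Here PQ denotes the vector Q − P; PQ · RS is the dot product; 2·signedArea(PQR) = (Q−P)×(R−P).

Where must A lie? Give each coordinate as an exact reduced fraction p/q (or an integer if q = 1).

A = (1127/137, 1730/137)

1. A_x = 1127/137  [E, C, A are collinear ∩ DA ⟂ EC]
2. A_y = 1730/137  [E, C, A are collinear ∩ DA ⟂ EC]
   → A = (1127/137, 1730/137)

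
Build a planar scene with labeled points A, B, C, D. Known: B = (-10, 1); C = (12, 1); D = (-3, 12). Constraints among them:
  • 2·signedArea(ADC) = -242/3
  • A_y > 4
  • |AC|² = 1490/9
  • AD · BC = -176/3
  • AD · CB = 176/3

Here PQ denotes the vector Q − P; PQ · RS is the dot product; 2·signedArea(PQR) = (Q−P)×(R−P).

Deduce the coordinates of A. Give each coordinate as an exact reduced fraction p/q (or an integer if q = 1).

1. A_x = -1/3  [AD · CB = 176/3 ∩ 2·signedArea(ADC) = -242/3]
2. A_y = 14/3  [AD · CB = 176/3 ∩ 2·signedArea(ADC) = -242/3]
   → A = (-1/3, 14/3)

A = (-1/3, 14/3)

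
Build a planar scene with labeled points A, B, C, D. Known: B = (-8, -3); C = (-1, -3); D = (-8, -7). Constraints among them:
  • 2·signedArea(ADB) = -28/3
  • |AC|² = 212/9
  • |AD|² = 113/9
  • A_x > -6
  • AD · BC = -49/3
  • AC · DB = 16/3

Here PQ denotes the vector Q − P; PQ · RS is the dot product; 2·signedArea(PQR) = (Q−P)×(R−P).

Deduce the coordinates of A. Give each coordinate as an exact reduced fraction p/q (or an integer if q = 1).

A = (-17/3, -13/3)

1. A_x = -17/3  [AD · BC = -49/3 ∩ AC · DB = 16/3]
2. A_y = -13/3  [AD · BC = -49/3 ∩ AC · DB = 16/3]
   → A = (-17/3, -13/3)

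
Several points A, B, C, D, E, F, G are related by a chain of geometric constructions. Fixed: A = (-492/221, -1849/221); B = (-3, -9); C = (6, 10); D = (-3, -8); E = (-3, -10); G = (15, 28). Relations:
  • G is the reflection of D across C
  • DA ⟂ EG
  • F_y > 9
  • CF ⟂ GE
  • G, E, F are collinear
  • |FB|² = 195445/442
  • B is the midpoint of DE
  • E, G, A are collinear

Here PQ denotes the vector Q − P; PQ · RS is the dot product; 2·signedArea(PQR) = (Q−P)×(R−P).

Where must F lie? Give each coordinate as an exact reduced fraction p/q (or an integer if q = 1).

1. F_x = 2823/442  [G, E, F are collinear ∩ CF ⟂ GE]
2. F_y = 4339/442  [G, E, F are collinear ∩ CF ⟂ GE]
   → F = (2823/442, 4339/442)

F = (2823/442, 4339/442)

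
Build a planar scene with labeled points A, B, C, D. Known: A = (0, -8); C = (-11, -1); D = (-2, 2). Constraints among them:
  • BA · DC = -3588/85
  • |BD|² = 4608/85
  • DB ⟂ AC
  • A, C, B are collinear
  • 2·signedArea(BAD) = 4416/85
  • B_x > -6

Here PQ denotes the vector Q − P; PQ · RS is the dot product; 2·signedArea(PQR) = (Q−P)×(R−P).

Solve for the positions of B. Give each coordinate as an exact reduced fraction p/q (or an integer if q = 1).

1. B_x = -506/85  [A, C, B are collinear ∩ DB ⟂ AC]
2. B_y = -358/85  [A, C, B are collinear ∩ DB ⟂ AC]
   → B = (-506/85, -358/85)

B = (-506/85, -358/85)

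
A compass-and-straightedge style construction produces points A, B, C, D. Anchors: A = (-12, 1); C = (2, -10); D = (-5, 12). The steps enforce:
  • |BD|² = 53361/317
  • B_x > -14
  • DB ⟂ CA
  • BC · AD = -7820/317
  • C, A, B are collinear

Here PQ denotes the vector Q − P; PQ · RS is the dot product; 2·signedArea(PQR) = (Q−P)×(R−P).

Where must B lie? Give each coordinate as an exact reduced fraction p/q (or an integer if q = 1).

1. B_x = -4126/317  [C, A, B are collinear ∩ DB ⟂ CA]
2. B_y = 570/317  [C, A, B are collinear ∩ DB ⟂ CA]
   → B = (-4126/317, 570/317)

B = (-4126/317, 570/317)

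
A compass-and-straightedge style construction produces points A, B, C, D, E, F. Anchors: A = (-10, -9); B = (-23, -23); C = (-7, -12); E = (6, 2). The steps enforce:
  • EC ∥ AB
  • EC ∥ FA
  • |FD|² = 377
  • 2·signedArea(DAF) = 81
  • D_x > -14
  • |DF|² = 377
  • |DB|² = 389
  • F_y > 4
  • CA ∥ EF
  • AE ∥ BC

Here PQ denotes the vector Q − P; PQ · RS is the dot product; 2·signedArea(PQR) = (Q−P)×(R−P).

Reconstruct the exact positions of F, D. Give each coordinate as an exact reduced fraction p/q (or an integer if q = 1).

1. F_x = 3  [EC ∥ FA ∩ CA ∥ EF]
2. F_y = 5  [EC ∥ FA ∩ CA ∥ EF]
   → F = (3, 5)
3. D_x = -13  [line -14·x + 13·y + -104 = 0 ∩ |DB|² = 389]
4. D_y = -6  [line -14·x + 13·y + -104 = 0 ∩ |DB|² = 389]
   → D = (-13, -6)

D = (-13, -6)
F = (3, 5)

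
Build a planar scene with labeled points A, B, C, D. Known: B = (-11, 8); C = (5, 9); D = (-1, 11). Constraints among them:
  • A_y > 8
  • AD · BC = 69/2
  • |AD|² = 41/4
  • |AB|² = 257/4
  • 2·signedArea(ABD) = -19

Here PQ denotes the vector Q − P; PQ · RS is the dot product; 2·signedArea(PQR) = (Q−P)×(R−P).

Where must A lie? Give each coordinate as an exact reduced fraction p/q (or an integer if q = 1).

1. A_x = -3  [2·signedArea(ABD) = -19 ∩ AD · BC = 69/2]
2. A_y = 17/2  [2·signedArea(ABD) = -19 ∩ AD · BC = 69/2]
   → A = (-3, 17/2)

A = (-3, 17/2)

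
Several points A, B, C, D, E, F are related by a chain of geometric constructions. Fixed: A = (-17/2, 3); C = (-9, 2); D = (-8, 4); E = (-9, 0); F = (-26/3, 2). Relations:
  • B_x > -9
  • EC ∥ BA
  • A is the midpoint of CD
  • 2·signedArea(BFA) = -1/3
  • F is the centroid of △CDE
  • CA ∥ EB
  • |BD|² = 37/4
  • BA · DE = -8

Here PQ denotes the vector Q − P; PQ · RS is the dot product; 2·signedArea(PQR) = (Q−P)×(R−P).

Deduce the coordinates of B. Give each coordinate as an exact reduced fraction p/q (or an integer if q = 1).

B = (-17/2, 1)

1. B_x = -17/2  [EC ∥ BA ∩ CA ∥ EB]
2. B_y = 1  [EC ∥ BA ∩ CA ∥ EB]
   → B = (-17/2, 1)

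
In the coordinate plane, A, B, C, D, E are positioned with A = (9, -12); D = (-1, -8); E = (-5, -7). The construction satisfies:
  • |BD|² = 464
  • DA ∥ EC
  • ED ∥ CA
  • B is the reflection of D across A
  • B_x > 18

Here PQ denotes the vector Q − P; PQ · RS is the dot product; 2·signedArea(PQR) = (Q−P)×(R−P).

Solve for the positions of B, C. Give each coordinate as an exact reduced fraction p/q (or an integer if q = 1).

B = (19, -16)
C = (5, -11)

1. B_x = 19  [B is the reflection of D across A]
2. B_y = -16  [B is the reflection of D across A]
   → B = (19, -16)
3. C_x = 5  [ED ∥ CA ∩ DA ∥ EC]
4. C_y = -11  [ED ∥ CA ∩ DA ∥ EC]
   → C = (5, -11)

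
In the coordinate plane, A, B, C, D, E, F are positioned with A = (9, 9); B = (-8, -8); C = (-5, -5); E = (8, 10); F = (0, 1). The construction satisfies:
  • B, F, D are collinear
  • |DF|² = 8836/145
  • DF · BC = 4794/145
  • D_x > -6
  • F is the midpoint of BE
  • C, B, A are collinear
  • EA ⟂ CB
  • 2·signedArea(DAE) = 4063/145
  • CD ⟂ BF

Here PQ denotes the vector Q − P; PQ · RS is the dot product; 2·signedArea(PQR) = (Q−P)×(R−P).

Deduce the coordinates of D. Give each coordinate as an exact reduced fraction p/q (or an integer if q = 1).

D = (-752/145, -701/145)

1. D_x = -752/145  [B, F, D are collinear ∩ CD ⟂ BF]
2. D_y = -701/145  [B, F, D are collinear ∩ CD ⟂ BF]
   → D = (-752/145, -701/145)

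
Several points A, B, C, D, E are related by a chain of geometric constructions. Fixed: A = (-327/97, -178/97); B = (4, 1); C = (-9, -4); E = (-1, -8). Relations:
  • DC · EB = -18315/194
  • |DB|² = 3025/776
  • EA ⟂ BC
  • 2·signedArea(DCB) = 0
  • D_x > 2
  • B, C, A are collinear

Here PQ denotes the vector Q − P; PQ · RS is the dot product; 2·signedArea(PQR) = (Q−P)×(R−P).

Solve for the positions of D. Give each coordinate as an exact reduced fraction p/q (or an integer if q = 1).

1. D_x = 837/388  [2·signedArea(DCB) = 0 ∩ DC · EB = -18315/194]
2. D_y = 113/388  [2·signedArea(DCB) = 0 ∩ DC · EB = -18315/194]
   → D = (837/388, 113/388)

D = (837/388, 113/388)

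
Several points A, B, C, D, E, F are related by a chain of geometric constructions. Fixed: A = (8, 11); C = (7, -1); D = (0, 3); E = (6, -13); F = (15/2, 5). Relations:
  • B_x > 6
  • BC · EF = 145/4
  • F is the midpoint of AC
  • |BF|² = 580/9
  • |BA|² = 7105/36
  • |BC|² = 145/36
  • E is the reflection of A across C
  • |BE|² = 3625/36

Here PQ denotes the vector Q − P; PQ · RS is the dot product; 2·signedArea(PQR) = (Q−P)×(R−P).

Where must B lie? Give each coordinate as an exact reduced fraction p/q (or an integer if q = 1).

1. B_x = 41/6  [line -3/2·x + -18·y + -175/4 = 0 ∩ |BF|² = 580/9]
2. B_y = -3  [line -3/2·x + -18·y + -175/4 = 0 ∩ |BF|² = 580/9]
   → B = (41/6, -3)

B = (41/6, -3)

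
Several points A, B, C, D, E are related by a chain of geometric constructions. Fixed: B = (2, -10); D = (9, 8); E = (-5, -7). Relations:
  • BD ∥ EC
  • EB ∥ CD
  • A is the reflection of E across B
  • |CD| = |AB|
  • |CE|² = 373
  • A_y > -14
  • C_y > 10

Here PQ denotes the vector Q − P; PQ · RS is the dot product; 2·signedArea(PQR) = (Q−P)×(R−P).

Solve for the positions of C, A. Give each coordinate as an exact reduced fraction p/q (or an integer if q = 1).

A = (9, -13)
C = (2, 11)

1. C_x = 2  [EB ∥ CD ∩ BD ∥ EC]
2. C_y = 11  [EB ∥ CD ∩ BD ∥ EC]
   → C = (2, 11)
3. A_x = 9  [A is the reflection of E across B]
4. A_y = -13  [A is the reflection of E across B]
   → A = (9, -13)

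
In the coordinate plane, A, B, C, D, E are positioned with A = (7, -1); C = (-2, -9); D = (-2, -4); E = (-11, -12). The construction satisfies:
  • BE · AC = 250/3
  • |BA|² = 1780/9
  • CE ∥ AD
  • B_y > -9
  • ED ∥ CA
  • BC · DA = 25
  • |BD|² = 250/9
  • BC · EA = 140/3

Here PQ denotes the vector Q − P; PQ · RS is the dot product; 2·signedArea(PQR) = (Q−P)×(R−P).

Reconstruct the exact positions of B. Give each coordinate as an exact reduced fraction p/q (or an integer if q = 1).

1. B_x = -5  [BC · DA = 25 ∩ BC · EA = 140/3]
2. B_y = -25/3  [BC · DA = 25 ∩ BC · EA = 140/3]
   → B = (-5, -25/3)

B = (-5, -25/3)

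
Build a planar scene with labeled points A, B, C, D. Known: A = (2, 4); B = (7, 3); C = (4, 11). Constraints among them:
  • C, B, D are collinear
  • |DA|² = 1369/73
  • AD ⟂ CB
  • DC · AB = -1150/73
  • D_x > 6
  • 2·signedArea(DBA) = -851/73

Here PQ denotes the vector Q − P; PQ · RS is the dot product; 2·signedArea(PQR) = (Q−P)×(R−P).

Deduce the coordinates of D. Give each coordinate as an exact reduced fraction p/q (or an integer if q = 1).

D = (442/73, 403/73)

1. D_x = 442/73  [C, B, D are collinear ∩ AD ⟂ CB]
2. D_y = 403/73  [C, B, D are collinear ∩ AD ⟂ CB]
   → D = (442/73, 403/73)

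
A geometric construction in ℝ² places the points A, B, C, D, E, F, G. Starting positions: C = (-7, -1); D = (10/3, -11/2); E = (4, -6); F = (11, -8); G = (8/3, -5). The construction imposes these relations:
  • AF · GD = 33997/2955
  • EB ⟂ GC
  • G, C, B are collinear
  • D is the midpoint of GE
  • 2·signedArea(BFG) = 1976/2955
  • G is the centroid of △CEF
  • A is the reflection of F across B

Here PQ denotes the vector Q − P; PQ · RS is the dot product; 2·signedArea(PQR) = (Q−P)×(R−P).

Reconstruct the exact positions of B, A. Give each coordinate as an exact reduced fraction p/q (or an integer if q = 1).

1. B_x = 4096/985  [G, C, B are collinear ∩ EB ⟂ GC]
2. B_y = -5533/985  [G, C, B are collinear ∩ EB ⟂ GC]
   → B = (4096/985, -5533/985)
3. A_x = -2643/985  [A is the reflection of F across B]
4. A_y = -3186/985  [A is the reflection of F across B]
   → A = (-2643/985, -3186/985)

A = (-2643/985, -3186/985)
B = (4096/985, -5533/985)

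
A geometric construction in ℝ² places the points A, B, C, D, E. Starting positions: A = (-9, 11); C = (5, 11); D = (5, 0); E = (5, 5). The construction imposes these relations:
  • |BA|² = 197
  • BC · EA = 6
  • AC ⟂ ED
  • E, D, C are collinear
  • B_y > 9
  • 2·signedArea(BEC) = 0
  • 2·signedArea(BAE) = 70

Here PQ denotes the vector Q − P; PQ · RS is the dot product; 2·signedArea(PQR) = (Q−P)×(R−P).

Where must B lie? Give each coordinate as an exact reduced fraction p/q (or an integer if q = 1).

B = (5, 10)

1. B_x = 5  [2·signedArea(BEC) = 0 ∩ 2·signedArea(BAE) = 70]
2. B_y = 10  [2·signedArea(BEC) = 0 ∩ 2·signedArea(BAE) = 70]
   → B = (5, 10)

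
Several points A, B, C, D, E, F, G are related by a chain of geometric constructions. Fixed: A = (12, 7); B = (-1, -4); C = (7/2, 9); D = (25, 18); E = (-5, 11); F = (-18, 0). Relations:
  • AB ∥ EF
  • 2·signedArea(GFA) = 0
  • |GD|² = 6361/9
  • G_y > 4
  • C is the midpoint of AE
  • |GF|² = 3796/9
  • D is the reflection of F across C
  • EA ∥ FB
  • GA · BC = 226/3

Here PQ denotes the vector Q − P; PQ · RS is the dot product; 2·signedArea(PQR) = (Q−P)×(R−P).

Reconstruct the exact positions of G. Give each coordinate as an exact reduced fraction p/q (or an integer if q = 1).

G = (2, 14/3)

1. G_x = 2  [2·signedArea(GFA) = 0 ∩ GA · BC = 226/3]
2. G_y = 14/3  [2·signedArea(GFA) = 0 ∩ GA · BC = 226/3]
   → G = (2, 14/3)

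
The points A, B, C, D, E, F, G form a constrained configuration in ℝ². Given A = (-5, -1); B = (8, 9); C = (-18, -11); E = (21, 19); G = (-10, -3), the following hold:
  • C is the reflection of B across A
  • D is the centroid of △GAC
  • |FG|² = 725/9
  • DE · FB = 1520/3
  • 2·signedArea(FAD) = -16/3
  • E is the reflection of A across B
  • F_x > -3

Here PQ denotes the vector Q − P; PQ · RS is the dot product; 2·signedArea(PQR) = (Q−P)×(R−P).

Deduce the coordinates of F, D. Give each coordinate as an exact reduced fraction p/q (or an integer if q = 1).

D = (-11, -5)
F = (-7/3, 5/3)

1. D_x = -11  [D is the centroid of △GAC]
2. D_y = -5  [D is the centroid of △GAC]
   → D = (-11, -5)
3. F_x = -7/3  [2·signedArea(FAD) = -16/3 ∩ DE · FB = 1520/3]
4. F_y = 5/3  [2·signedArea(FAD) = -16/3 ∩ DE · FB = 1520/3]
   → F = (-7/3, 5/3)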